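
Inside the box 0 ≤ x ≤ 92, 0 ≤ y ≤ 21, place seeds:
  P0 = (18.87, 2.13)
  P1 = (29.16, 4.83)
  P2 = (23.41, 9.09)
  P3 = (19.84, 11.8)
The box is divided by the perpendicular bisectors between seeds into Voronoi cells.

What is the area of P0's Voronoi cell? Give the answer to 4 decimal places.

1. box [0,92]×[0,21]: [(0, 0) (92, 0) (92, 21) (0, 21)]
2. ⊥bis P0·P1 via (24.015,3.48): [(0, 0) (24.9281, 0) (19.4179, 21) (0, 21)]  |A|=465.6334
3. ⊥bis P0·P2 via (21.14,5.61): [(0, 19.3996) (0, 0) (24.9281, 0) (23.9344, 3.7872)]  |A|=279.3629
4. ⊥bis P0·P3 via (19.355,6.965): [(19.0096, 6.9996) (0, 8.9065) (0, 0) (24.9281, 0) (23.9344, 3.7872)]  |A|=179.6281
5. canonical 5-gon: [(19.0096, 6.9996) (0, 8.9065) (0, 0) (24.9281, 0) (23.9344, 3.7872)]
6. shoelace: 179.6281

Area of P0's cell: 179.6281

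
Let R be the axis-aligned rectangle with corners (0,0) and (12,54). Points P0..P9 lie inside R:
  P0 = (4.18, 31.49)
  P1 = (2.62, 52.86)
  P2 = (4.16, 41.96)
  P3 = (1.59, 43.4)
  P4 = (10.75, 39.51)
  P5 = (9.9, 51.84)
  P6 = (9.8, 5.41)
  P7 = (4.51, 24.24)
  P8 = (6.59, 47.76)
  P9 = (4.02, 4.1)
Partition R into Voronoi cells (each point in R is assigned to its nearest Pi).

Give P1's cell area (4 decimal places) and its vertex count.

Area of P1's cell: 28.9291 (5 vertices)

1. box [0,12]×[0,54]: [(0, 0) (12, 0) (12, 54) (0, 54)]
2. ⊥bis P1·P0 via (3.4,42.175): [(0, 41.9268) (12, 42.8028) (12, 54) (0, 54)]  |A|=139.6224
3. ⊥bis P1·P2 via (3.39,47.41): [(0, 46.931) (12, 48.6265) (12, 54) (0, 54)]  |A|=74.655
4. ⊥bis P1·P3 via (2.105,48.13): [(0, 48.3592) (5.7088, 47.7376) (12, 48.6265) (12, 54) (0, 54)]  |A|=70.5784
5. ⊥bis P1·P4 via (6.685,46.185): [(0, 48.3592) (5.7088, 47.7376) (10.2995, 48.3862) (12, 49.4218) (12, 54) (0, 54)]  |A|=69.9022
6. ⊥bis P1·P5 via (6.26,52.35): [(0, 48.3592) (5.6152, 47.7478) (6.4912, 54) (0, 54)]  |A|=36.1291
7. ⊥bis P1·P6 via (6.21,29.135): [(0, 48.3592) (5.6152, 47.7478) (6.4912, 54) (0, 54)]  |A|=36.1291
8. ⊥bis P1·P7 via (3.565,38.55): [(0, 48.3592) (5.6152, 47.7478) (6.4912, 54) (0, 54)]  |A|=36.1291
9. ⊥bis P1·P8 via (4.605,50.31): [(0, 48.3592) (1.8414, 48.1587) (6.1418, 51.5063) (6.4912, 54) (0, 54)]  |A|=28.9291
10. ⊥bis P1·P9 via (3.32,28.48): [(0, 48.3592) (1.8414, 48.1587) (6.1418, 51.5063) (6.4912, 54) (0, 54)]  |A|=28.9291
11. canonical 5-gon: [(0, 48.3592) (1.8414, 48.1587) (6.1418, 51.5063) (6.4912, 54) (0, 54)]
12. shoelace: 28.9291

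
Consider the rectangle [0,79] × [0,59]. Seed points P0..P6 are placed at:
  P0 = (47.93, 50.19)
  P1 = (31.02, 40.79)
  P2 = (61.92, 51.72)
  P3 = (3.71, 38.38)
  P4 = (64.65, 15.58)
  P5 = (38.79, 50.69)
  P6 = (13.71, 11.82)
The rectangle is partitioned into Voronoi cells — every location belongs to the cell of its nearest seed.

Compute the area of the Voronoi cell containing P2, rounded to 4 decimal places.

Area of P2's cell: 589.7044

1. box [0,79]×[0,59]: [(0, 0) (79, 0) (79, 59) (0, 59)]
2. ⊥bis P2·P0 via (54.925,50.955): [(60.4976, 0) (79, 0) (79, 59) (54.0452, 59)]  |A|=1281.9873
3. ⊥bis P2·P1 via (46.47,46.255): [(59.4531, 9.5506) (62.8314, 0) (79, 0) (79, 59) (54.0452, 59)]  |A|=1270.8429
4. ⊥bis P2·P3 via (32.815,45.05): [(59.4531, 9.5506) (62.8314, 0) (79, 0) (79, 59) (54.0452, 59)]  |A|=1270.8429
5. ⊥bis P2·P4 via (63.285,33.65): [(56.8705, 33.1655) (79, 34.8371) (79, 59) (54.0452, 59)]  |A|=589.7044
6. ⊥bis P2·P5 via (50.355,51.205): [(56.8705, 33.1655) (79, 34.8371) (79, 59) (54.0452, 59)]  |A|=589.7044
7. ⊥bis P2·P6 via (37.815,31.77): [(56.8705, 33.1655) (79, 34.8371) (79, 59) (54.0452, 59)]  |A|=589.7044
8. canonical 4-gon: [(56.8705, 33.1655) (79, 34.8371) (79, 59) (54.0452, 59)]
9. shoelace: 589.7044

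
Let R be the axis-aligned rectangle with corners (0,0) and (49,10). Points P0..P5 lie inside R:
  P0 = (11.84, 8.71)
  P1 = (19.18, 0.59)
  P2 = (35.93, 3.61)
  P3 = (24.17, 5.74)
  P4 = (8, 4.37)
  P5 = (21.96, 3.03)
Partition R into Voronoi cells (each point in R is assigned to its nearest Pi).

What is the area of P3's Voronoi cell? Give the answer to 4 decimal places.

Area of P3's cell: 75.8606

1. box [0,49]×[0,10]: [(0, 0) (49, 0) (49, 10) (0, 10)]
2. ⊥bis P3·P0 via (18.005,7.225): [(16.2647, 0) (49, 0) (49, 10) (18.6734, 10)]  |A|=315.3095
3. ⊥bis P3·P1 via (21.675,3.165): [(17.9066, 6.8164) (24.9415, 0) (49, 0) (49, 10) (18.6734, 10)]  |A|=285.7374
4. ⊥bis P3·P2 via (30.05,4.675): [(17.9066, 6.8164) (24.9415, 0) (29.2033, 0) (31.0145, 10) (18.6734, 10)]  |A|=96.826
5. ⊥bis P3·P4 via (16.085,5.055): [(17.9066, 6.8164) (24.9415, 0) (29.2033, 0) (31.0145, 10) (18.6734, 10)]  |A|=96.826
6. ⊥bis P3·P5 via (23.065,4.385): [(18.264, 8.3002) (28.4421, 0) (29.2033, 0) (31.0145, 10) (18.6734, 10)]  |A|=75.8606
7. canonical 5-gon: [(18.264, 8.3002) (28.4421, 0) (29.2033, 0) (31.0145, 10) (18.6734, 10)]
8. shoelace: 75.8606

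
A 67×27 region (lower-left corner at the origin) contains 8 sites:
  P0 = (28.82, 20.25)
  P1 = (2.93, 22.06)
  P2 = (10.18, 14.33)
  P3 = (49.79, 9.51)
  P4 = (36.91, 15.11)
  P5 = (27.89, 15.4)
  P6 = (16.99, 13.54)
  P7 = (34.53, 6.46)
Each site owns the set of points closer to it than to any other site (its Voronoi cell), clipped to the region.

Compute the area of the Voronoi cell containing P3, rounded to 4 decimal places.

Area of P3's cell: 598.4590

1. box [0,67]×[0,27]: [(0, 0) (67, 0) (67, 27) (0, 27)]
2. ⊥bis P3·P0 via (39.305,14.88): [(31.6841, 0) (67, 0) (67, 27) (45.5124, 27)]  |A|=766.8481
3. ⊥bis P3·P1 via (26.36,15.785): [(31.6841, 0) (67, 0) (67, 27) (45.5124, 27)]  |A|=766.8481
4. ⊥bis P3·P2 via (29.985,11.92): [(31.6841, 0) (67, 0) (67, 27) (45.5124, 27)]  |A|=766.8481
5. ⊥bis P3·P4 via (43.35,12.31): [(37.9978, 0) (67, 0) (67, 27) (49.737, 27)]  |A|=624.5804
6. ⊥bis P3·P5 via (38.84,12.455): [(37.9978, 0) (67, 0) (67, 27) (49.737, 27)]  |A|=624.5804
7. ⊥bis P3·P6 via (33.39,11.525): [(37.9978, 0) (67, 0) (67, 27) (49.737, 27)]  |A|=624.5804
8. ⊥bis P3·P7 via (42.16,7.985): [(41.9426, 9.0729) (43.756, 0) (67, 0) (67, 27) (49.737, 27)]  |A|=598.459
9. canonical 5-gon: [(41.9426, 9.0729) (43.756, 0) (67, 0) (67, 27) (49.737, 27)]
10. shoelace: 598.459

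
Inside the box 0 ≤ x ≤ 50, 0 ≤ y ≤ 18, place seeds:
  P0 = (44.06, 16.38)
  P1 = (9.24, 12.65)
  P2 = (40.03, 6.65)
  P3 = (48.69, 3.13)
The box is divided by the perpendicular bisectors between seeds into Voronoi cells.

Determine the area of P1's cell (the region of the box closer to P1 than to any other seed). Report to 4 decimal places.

Area of P1's cell: 441.1500

1. box [0,50]×[0,18]: [(0, 0) (50, 0) (50, 18) (0, 18)]
2. ⊥bis P1·P0 via (26.65,14.515): [(0, 0) (28.2049, 0) (26.2767, 18) (0, 18)]  |A|=490.334
3. ⊥bis P1·P2 via (24.635,9.65): [(0, 0) (22.7545, 0) (26.2622, 18) (0, 18)]  |A|=441.15
4. ⊥bis P1·P3 via (28.965,7.89): [(0, 0) (22.7545, 0) (26.2622, 18) (0, 18)]  |A|=441.15
5. canonical 4-gon: [(0, 0) (22.7545, 0) (26.2622, 18) (0, 18)]
6. shoelace: 441.15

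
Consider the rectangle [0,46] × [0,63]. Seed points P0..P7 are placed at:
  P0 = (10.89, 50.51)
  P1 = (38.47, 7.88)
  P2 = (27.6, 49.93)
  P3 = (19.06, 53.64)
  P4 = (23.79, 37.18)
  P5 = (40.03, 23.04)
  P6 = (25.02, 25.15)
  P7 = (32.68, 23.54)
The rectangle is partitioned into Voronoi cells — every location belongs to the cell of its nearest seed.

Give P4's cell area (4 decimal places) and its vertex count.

Area of P4's cell: 324.4266 (6 vertices)

1. box [0,46]×[0,63]: [(0, 0) (46, 0) (46, 63) (0, 63)]
2. ⊥bis P4·P0 via (17.34,43.845): [(0, 27.0644) (0, 0) (46, 0) (46, 63) (37.1335, 63)]  |A|=2230.7919
3. ⊥bis P4·P1 via (31.13,22.53): [(0, 27.0644) (0, 6.9331) (46, 29.9802) (46, 63) (37.1335, 63)]  |A|=1381.7848
4. ⊥bis P4·P2 via (25.695,43.555): [(19.0822, 45.531) (0, 27.0644) (0, 6.9331) (46, 29.9802) (46, 37.4874)]  |A|=960.9695
5. ⊥bis P4·P3 via (21.425,45.41): [(20.4372, 45.1261) (17.9149, 44.4013) (0, 27.0644) (0, 6.9331) (46, 29.9802) (46, 37.4874)]  |A|=959.9677
6. ⊥bis P4·P5 via (31.91,30.11): [(39.9163, 39.3053) (20.4372, 45.1261) (17.9149, 44.4013) (0, 27.0644) (0, 6.9331) (20.8068, 17.3578)]  |A|=781.272
7. ⊥bis P4·P6 via (24.405,31.165): [(33.6518, 32.1104) (39.9163, 39.3053) (20.4372, 45.1261) (17.9149, 44.4013) (1.8549, 28.8594)]  |A|=330.4986
8. ⊥bis P4·P7 via (28.235,30.36): [(30.4125, 31.7792) (37.235, 36.2258) (39.9163, 39.3053) (20.4372, 45.1261) (17.9149, 44.4013) (1.8549, 28.8594)]  |A|=324.4266
9. canonical 6-gon: [(30.4125, 31.7792) (37.235, 36.2258) (39.9163, 39.3053) (20.4372, 45.1261) (17.9149, 44.4013) (1.8549, 28.8594)]
10. shoelace: 324.4266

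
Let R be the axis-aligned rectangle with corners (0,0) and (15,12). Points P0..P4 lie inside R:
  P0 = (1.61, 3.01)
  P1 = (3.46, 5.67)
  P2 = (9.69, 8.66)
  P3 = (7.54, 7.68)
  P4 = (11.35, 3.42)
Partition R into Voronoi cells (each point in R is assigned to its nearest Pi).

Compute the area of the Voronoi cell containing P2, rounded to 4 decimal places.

1. box [0,15]×[0,12]: [(0, 0) (15, 0) (15, 12) (0, 12)]
2. ⊥bis P2·P0 via (5.65,5.835): [(9.7302, 0) (15, 0) (15, 12) (1.3391, 12)]  |A|=113.5845
3. ⊥bis P2·P1 via (6.575,7.165): [(10.0137, 0) (15, 0) (15, 12) (4.2545, 12)]  |A|=94.3905
4. ⊥bis P2·P3 via (8.615,8.17): [(12.339, 0) (15, 0) (15, 12) (6.8692, 12)]  |A|=64.7506
5. ⊥bis P2·P4 via (10.52,6.04): [(9.7037, 5.7814) (15, 7.4592) (15, 12) (6.8692, 12)]  |A|=37.3054
6. canonical 4-gon: [(9.7037, 5.7814) (15, 7.4592) (15, 12) (6.8692, 12)]
7. shoelace: 37.3054

Area of P2's cell: 37.3054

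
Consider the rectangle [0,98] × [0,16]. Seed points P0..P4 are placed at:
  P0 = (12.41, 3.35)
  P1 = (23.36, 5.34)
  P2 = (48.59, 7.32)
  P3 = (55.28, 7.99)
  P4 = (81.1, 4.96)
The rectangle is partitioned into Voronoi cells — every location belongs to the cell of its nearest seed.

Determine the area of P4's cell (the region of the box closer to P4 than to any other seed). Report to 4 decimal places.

1. box [0,98]×[0,16]: [(0, 0) (98, 0) (98, 16) (0, 16)]
2. ⊥bis P4·P0 via (46.755,4.155): [(46.8524, 0) (98, 0) (98, 16) (46.4774, 16)]  |A|=821.3619
3. ⊥bis P4·P1 via (52.23,5.15): [(52.1961, 0) (98, 0) (98, 16) (52.3014, 16)]  |A|=732.0199
4. ⊥bis P4·P2 via (64.845,6.14): [(64.3993, 0) (98, 0) (98, 16) (65.5608, 16)]  |A|=528.3196
5. ⊥bis P4·P3 via (68.19,6.475): [(67.4302, 0) (98, 0) (98, 16) (69.3078, 16)]  |A|=474.0966
6. canonical 4-gon: [(67.4302, 0) (98, 0) (98, 16) (69.3078, 16)]
7. shoelace: 474.0966

Area of P4's cell: 474.0966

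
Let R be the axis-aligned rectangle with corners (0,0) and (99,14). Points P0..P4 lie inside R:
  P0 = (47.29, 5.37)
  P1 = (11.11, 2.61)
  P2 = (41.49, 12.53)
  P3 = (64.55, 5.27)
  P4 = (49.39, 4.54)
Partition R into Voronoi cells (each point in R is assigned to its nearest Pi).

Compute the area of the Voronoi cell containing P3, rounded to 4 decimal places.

Area of P3's cell: 589.8323

1. box [0,99]×[0,14]: [(0, 0) (99, 0) (99, 14) (0, 14)]
2. ⊥bis P3·P0 via (55.92,5.32): [(55.8892, 0) (99, 0) (99, 14) (55.9703, 14)]  |A|=602.9837
3. ⊥bis P3·P1 via (37.83,3.94): [(55.8892, 0) (99, 0) (99, 14) (55.9703, 14)]  |A|=602.9837
4. ⊥bis P3·P2 via (53.02,8.9): [(55.8892, 0) (99, 0) (99, 14) (55.9703, 14)]  |A|=602.9837
5. ⊥bis P3·P4 via (56.97,4.905): [(57.2062, 0) (99, 0) (99, 14) (56.532, 14)]  |A|=589.8323
6. canonical 4-gon: [(57.2062, 0) (99, 0) (99, 14) (56.532, 14)]
7. shoelace: 589.8323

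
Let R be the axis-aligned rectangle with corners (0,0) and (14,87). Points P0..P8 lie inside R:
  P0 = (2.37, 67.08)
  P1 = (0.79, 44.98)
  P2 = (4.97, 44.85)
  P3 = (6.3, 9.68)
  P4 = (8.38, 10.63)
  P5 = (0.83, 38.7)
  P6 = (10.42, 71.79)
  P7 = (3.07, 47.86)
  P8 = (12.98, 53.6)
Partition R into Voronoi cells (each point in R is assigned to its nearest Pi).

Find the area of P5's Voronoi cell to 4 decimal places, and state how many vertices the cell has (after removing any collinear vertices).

Area of P5's cell: 189.1944 (6 vertices)

1. box [0,14]×[0,87]: [(0, 0) (14, 0) (14, 87) (0, 87)]
2. ⊥bis P5·P0 via (1.6,52.89): [(0, 52.9768) (0, 0) (14, 0) (14, 52.2171)]  |A|=736.3577
3. ⊥bis P5·P1 via (0.81,41.84): [(0, 41.8348) (0, 0) (14, 0) (14, 41.924)]  |A|=586.312
4. ⊥bis P5·P2 via (2.9,41.775): [(2.7848, 41.8526) (0, 41.8348) (0, 0) (14, 0) (14, 34.3028)]  |A|=543.5751
5. ⊥bis P5·P3 via (3.565,24.19): [(2.7848, 41.8526) (0, 41.8348) (0, 23.518) (14, 26.1569) (14, 34.3028)]  |A|=195.8506
6. ⊥bis P5·P4 via (4.605,24.665): [(2.7848, 41.8526) (0, 41.8348) (0, 23.518) (1.1387, 23.7327) (14, 27.192) (14, 34.3028)]  |A|=189.1944
7. ⊥bis P5·P6 via (5.625,55.245): [(2.7848, 41.8526) (0, 41.8348) (0, 23.518) (1.1387, 23.7327) (14, 27.192) (14, 34.3028)]  |A|=189.1944
8. ⊥bis P5·P7 via (1.95,43.28): [(2.7848, 41.8526) (0, 41.8348) (0, 23.518) (1.1387, 23.7327) (14, 27.192) (14, 34.3028)]  |A|=189.1944
9. ⊥bis P5·P8 via (6.905,46.15): [(2.7848, 41.8526) (0, 41.8348) (0, 23.518) (1.1387, 23.7327) (14, 27.192) (14, 34.3028)]  |A|=189.1944
10. canonical 6-gon: [(2.7848, 41.8526) (0, 41.8348) (0, 23.518) (1.1387, 23.7327) (14, 27.192) (14, 34.3028)]
11. shoelace: 189.1944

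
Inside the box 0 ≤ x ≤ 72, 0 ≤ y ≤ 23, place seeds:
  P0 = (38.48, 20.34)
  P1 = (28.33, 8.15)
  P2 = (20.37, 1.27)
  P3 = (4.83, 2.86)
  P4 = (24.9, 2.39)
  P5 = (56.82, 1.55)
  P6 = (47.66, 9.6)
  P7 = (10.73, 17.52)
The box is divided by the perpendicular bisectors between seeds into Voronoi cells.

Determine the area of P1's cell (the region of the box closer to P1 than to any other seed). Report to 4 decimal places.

Area of P1's cell: 231.1777

1. box [0,72]×[0,23]: [(0, 0) (72, 0) (72, 23) (0, 23)]
2. ⊥bis P1·P0 via (33.405,14.245): [(0, 0) (50.513, 0) (22.8904, 23) (0, 23)]  |A|=844.1392
3. ⊥bis P1·P2 via (24.35,4.71): [(28.421, 0) (50.513, 0) (22.8904, 23) (8.5416, 23)]  |A|=419.0703
4. ⊥bis P1·P3 via (16.58,5.505): [(14.0857, 16.5856) (28.421, 0) (50.513, 0) (22.8904, 23) (12.6418, 23)]  |A|=405.9201
5. ⊥bis P1·P4 via (26.615,5.27): [(14.0857, 16.5856) (20.9505, 8.6431) (35.4649, 0) (50.513, 0) (22.8904, 23) (12.6418, 23)]  |A|=375.4792
6. ⊥bis P1·P5 via (42.575,4.85): [(14.0857, 16.5856) (20.9505, 8.6431) (35.4649, 0) (41.4514, 0) (42.9167, 6.3251) (22.8904, 23) (12.6418, 23)]  |A|=346.8216
7. ⊥bis P1·P6 via (37.995,8.875): [(14.0857, 16.5856) (20.9505, 8.6431) (35.4649, 0) (38.6607, 0) (37.8711, 10.5263) (22.8904, 23) (12.6418, 23)]  |A|=313.0989
8. ⊥bis P1·P7 via (19.53,12.835): [(18.6904, 11.258) (20.9505, 8.6431) (35.4649, 0) (38.6607, 0) (37.8711, 10.5263) (24.3117, 21.8166)]  |A|=231.1777
9. canonical 6-gon: [(18.6904, 11.258) (20.9505, 8.6431) (35.4649, 0) (38.6607, 0) (37.8711, 10.5263) (24.3117, 21.8166)]
10. shoelace: 231.1777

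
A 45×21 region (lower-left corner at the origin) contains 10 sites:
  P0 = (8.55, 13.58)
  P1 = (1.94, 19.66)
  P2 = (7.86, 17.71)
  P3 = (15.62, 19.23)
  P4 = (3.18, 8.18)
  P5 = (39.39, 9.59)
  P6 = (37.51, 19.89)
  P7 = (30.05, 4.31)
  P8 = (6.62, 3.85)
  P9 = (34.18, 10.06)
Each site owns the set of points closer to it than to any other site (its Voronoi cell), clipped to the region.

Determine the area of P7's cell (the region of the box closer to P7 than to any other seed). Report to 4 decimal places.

Area of P7's cell: 167.8665

1. box [0,45]×[0,21]: [(0, 0) (45, 0) (45, 21) (0, 21)]
2. ⊥bis P7·P0 via (19.3,8.945): [(15.4432, 0) (45, 0) (45, 21) (24.4977, 21)]  |A|=525.6204
3. ⊥bis P7·P1 via (15.995,11.985): [(15.4432, 0) (45, 0) (45, 21) (24.4977, 21)]  |A|=525.6204
4. ⊥bis P7·P2 via (18.955,11.01): [(23.2743, 18.1626) (15.4432, 0) (45, 0) (45, 21) (24.9877, 21)]  |A|=524.9252
5. ⊥bis P7·P3 via (22.835,11.77): [(18.8608, 7.9263) (15.4432, 0) (45, 0) (45, 21) (32.3784, 21)]  |A|=474.105
6. ⊥bis P7·P4 via (16.615,6.245): [(18.8608, 7.9263) (15.8521, 0.9483) (15.7156, 0) (45, 0) (45, 21) (32.3784, 21)]  |A|=473.9759
7. ⊥bis P7·P5 via (34.72,6.95): [(28.7572, 17.4977) (18.8608, 7.9263) (15.8521, 0.9483) (15.7156, 0) (38.6489, 0)]  |A|=225.7601
8. ⊥bis P7·P6 via (33.78,12.1): [(31.077, 13.3942) (26.6875, 15.496) (18.8608, 7.9263) (15.8521, 0.9483) (15.7156, 0) (38.6489, 0)]  |A|=219.1918
9. ⊥bis P7·P8 via (18.335,4.08): [(31.077, 13.3942) (26.6875, 15.496) (18.8608, 7.9263) (18.2857, 6.5925) (18.4151, 0) (38.6489, 0)]  |A|=209.525
10. ⊥bis P7·P9 via (32.115,7.185): [(36.2772, 4.1955) (24.0694, 12.9638) (18.8608, 7.9263) (18.2857, 6.5925) (18.4151, 0) (38.6489, 0)]  |A|=167.8665
11. canonical 6-gon: [(36.2772, 4.1955) (24.0694, 12.9638) (18.8608, 7.9263) (18.2857, 6.5925) (18.4151, 0) (38.6489, 0)]
12. shoelace: 167.8665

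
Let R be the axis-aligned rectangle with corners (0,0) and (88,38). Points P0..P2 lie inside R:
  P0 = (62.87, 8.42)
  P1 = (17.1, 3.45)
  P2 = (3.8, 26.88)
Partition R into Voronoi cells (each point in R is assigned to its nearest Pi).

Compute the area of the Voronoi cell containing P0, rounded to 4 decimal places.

1. box [0,88]×[0,38]: [(0, 0) (88, 0) (88, 38) (0, 38)]
2. ⊥bis P0·P1 via (39.985,5.935): [(40.6295, 0) (88, 0) (88, 38) (36.5032, 38)]  |A|=1878.4799
3. ⊥bis P0·P2 via (33.335,17.65): [(37.3261, 30.4212) (40.6295, 0) (88, 0) (88, 38) (39.6946, 38)]  |A|=1866.3863
4. canonical 5-gon: [(37.3261, 30.4212) (40.6295, 0) (88, 0) (88, 38) (39.6946, 38)]
5. shoelace: 1866.3863

Area of P0's cell: 1866.3863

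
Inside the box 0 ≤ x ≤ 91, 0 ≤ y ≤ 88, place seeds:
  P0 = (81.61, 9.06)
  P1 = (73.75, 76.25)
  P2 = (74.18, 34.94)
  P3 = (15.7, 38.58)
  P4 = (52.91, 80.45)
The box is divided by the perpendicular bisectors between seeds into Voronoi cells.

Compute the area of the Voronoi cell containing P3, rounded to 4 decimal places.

Area of P3's cell: 3079.9620

1. box [0,91]×[0,88]: [(0, 0) (91, 0) (91, 88) (0, 88)]
2. ⊥bis P3·P0 via (48.655,23.82): [(0, 0) (37.9864, 0) (77.4002, 88) (0, 88)]  |A|=5077.0094
3. ⊥bis P3·P1 via (44.725,57.415): [(0, 0) (37.9864, 0) (55.9525, 40.1133) (24.8777, 88) (0, 88)]  |A|=3819.4447
4. ⊥bis P3·P2 via (44.94,36.76): [(0, 0) (37.9864, 0) (43.405, 12.0981) (46.0943, 55.3049) (24.8777, 88) (0, 88)]  |A|=3586.0466
5. ⊥bis P3·P4 via (34.305,59.515): [(0, 0) (37.9864, 0) (43.405, 12.0981) (45.7247, 49.3663) (2.2527, 88) (0, 88)]  |A|=3079.962
6. canonical 6-gon: [(0, 0) (37.9864, 0) (43.405, 12.0981) (45.7247, 49.3663) (2.2527, 88) (0, 88)]
7. shoelace: 3079.962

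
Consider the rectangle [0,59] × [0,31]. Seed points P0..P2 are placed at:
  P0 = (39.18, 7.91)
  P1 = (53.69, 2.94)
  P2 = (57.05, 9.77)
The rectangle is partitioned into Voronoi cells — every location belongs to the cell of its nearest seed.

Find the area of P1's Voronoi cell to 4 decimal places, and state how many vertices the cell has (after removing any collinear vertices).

Area of P1's cell: 97.1301 (4 vertices)

1. box [0,59]×[0,31]: [(0, 0) (59, 0) (59, 31) (0, 31)]
2. ⊥bis P1·P0 via (46.435,5.425): [(44.5768, 0) (59, 0) (59, 31) (55.195, 31)]  |A|=282.5367
3. ⊥bis P1·P2 via (55.37,6.355): [(47.9961, 9.9826) (44.5768, 0) (59, 0) (59, 4.5692)]  |A|=97.1301
4. canonical 4-gon: [(47.9961, 9.9826) (44.5768, 0) (59, 0) (59, 4.5692)]
5. shoelace: 97.1301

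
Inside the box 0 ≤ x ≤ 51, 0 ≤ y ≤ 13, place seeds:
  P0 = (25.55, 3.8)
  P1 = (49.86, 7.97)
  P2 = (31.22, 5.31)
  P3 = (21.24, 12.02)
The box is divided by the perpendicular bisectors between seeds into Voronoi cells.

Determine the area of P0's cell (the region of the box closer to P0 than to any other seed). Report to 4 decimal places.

1. box [0,51]×[0,13]: [(0, 0) (51, 0) (51, 13) (0, 13)]
2. ⊥bis P0·P1 via (37.705,5.885): [(0, 0) (38.7145, 0) (36.4845, 13) (0, 13)]  |A|=488.7936
3. ⊥bis P0·P2 via (28.385,4.555): [(0, 0) (29.5981, 0) (26.136, 13) (0, 13)]  |A|=362.2713
4. ⊥bis P0·P3 via (23.395,7.91): [(8.3091, 0) (29.5981, 0) (26.9896, 9.7948)]  |A|=104.26
5. canonical 3-gon: [(8.3091, 0) (29.5981, 0) (26.9896, 9.7948)]
6. shoelace: 104.26

Area of P0's cell: 104.2600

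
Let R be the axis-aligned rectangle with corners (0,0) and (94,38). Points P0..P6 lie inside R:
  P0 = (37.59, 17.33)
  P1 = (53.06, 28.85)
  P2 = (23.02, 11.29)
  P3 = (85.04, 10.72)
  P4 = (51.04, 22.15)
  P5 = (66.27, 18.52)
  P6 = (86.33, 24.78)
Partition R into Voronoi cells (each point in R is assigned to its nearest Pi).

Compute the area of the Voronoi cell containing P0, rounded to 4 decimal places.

1. box [0,94]×[0,38]: [(0, 0) (94, 0) (94, 38) (0, 38)]
2. ⊥bis P0·P1 via (45.325,23.09): [(0, 0) (62.5194, 0) (34.222, 38) (0, 38)]  |A|=1838.0862
3. ⊥bis P0·P2 via (30.305,14.31): [(36.2372, 0) (62.5194, 0) (34.222, 38) (20.4843, 38)]  |A|=760.3773
4. ⊥bis P0·P3 via (61.315,14.025): [(36.2372, 0) (59.3613, 0) (59.8589, 3.5726) (34.222, 38) (20.4843, 38)]  |A|=754.736
5. ⊥bis P0·P4 via (44.315,19.74): [(36.2372, 0) (51.3891, 0) (41.0638, 28.8122) (34.222, 38) (20.4843, 38)]  |A|=600.0336
6. ⊥bis P0·P5 via (51.93,17.925): [(36.2372, 0) (51.3891, 0) (41.0638, 28.8122) (34.222, 38) (20.4843, 38)]  |A|=600.0336
7. ⊥bis P0·P6 via (61.96,21.055): [(36.2372, 0) (51.3891, 0) (41.0638, 28.8122) (34.222, 38) (20.4843, 38)]  |A|=600.0336
8. canonical 5-gon: [(36.2372, 0) (51.3891, 0) (41.0638, 28.8122) (34.222, 38) (20.4843, 38)]
9. shoelace: 600.0336

Area of P0's cell: 600.0336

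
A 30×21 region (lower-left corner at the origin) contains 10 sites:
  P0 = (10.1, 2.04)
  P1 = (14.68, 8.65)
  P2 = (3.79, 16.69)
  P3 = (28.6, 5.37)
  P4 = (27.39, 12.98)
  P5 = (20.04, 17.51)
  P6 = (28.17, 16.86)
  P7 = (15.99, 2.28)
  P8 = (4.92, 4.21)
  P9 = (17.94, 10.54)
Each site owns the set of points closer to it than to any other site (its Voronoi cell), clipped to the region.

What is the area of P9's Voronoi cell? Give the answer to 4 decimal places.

Area of P9's cell: 59.1511

1. box [0,30]×[0,21]: [(0, 0) (30, 0) (30, 21) (0, 21)]
2. ⊥bis P9·P0 via (14.02,6.29): [(0, 19.2214) (20.8395, 0) (30, 0) (30, 21) (0, 21)]  |A|=429.7178
3. ⊥bis P9·P1 via (16.31,9.595): [(21.8727, 0) (30, 0) (30, 21) (9.6979, 21)]  |A|=298.5082
4. ⊥bis P9·P2 via (10.865,13.615): [(12.1994, 16.6852) (21.8727, 0) (30, 0) (30, 21) (14.0747, 21)]  |A|=289.0657
5. ⊥bis P9·P3 via (23.27,7.955): [(12.1994, 16.6852) (20.5328, 2.3112) (29.5967, 21) (14.0747, 21)]  |A|=176.4998
6. ⊥bis P9·P4 via (22.665,11.76): [(12.1994, 16.6852) (20.5328, 2.3112) (23.5163, 8.4629) (20.2792, 21) (14.0747, 21)]  |A|=118.0926
7. ⊥bis P9·P5 via (18.99,14.025): [(12.6309, 15.9409) (20.5328, 2.3112) (23.5163, 8.4629) (22.3408, 13.0154)]  |A|=65.0201
8. ⊥bis P9·P6 via (23.055,13.7): [(12.6309, 15.9409) (20.5328, 2.3112) (23.5163, 8.4629) (22.3408, 13.0154)]  |A|=65.0201
9. ⊥bis P9·P7 via (16.965,6.41): [(12.6309, 15.9409) (18.3455, 6.0841) (21.9499, 5.2332) (23.5163, 8.4629) (22.3408, 13.0154)]  |A|=59.1511
10. ⊥bis P9·P8 via (11.43,7.375): [(12.6309, 15.9409) (18.3455, 6.0841) (21.9499, 5.2332) (23.5163, 8.4629) (22.3408, 13.0154)]  |A|=59.1511
11. canonical 5-gon: [(12.6309, 15.9409) (18.3455, 6.0841) (21.9499, 5.2332) (23.5163, 8.4629) (22.3408, 13.0154)]
12. shoelace: 59.1511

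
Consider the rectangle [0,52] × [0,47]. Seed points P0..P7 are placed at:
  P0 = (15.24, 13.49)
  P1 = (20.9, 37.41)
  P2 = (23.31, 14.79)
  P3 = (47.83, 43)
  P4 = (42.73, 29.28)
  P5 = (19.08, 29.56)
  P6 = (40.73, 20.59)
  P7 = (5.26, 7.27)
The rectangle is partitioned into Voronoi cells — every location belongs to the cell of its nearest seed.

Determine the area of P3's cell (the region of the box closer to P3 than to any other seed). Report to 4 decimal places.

1. box [0,52]×[0,47]: [(0, 0) (52, 0) (52, 47) (0, 47)]
2. ⊥bis P3·P0 via (31.535,28.245): [(52, 5.644) (52, 47) (14.5525, 47)]  |A|=774.3389
3. ⊥bis P3·P1 via (34.365,40.205): [(38.4277, 20.6329) (52, 5.644) (52, 47) (32.9545, 47)]  |A|=531.7349
4. ⊥bis P3·P2 via (35.57,28.895): [(36.9642, 27.6831) (52, 14.6141) (52, 47) (32.9545, 47)]  |A|=427.4227
5. ⊥bis P3·P4 via (45.28,36.14): [(34.3667, 40.1967) (52, 33.642) (52, 47) (32.9545, 47)]  |A|=182.5585
6. ⊥bis P3·P5 via (33.455,36.28): [(34.3667, 40.1967) (52, 33.642) (52, 47) (32.9545, 47)]  |A|=182.5585
7. ⊥bis P3·P6 via (44.28,31.795): [(34.3667, 40.1967) (52, 33.642) (52, 47) (32.9545, 47)]  |A|=182.5585
8. ⊥bis P3·P7 via (26.545,25.135): [(34.3667, 40.1967) (52, 33.642) (52, 47) (32.9545, 47)]  |A|=182.5585
9. canonical 4-gon: [(34.3667, 40.1967) (52, 33.642) (52, 47) (32.9545, 47)]
10. shoelace: 182.5585

Area of P3's cell: 182.5585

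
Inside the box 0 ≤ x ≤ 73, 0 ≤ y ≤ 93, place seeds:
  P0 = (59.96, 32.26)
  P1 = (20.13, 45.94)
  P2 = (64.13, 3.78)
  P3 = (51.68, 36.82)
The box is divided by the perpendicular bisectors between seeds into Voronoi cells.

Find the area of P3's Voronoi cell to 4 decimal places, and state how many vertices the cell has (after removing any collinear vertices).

1. box [0,73]×[0,93]: [(0, 0) (73, 0) (73, 93) (0, 93)]
2. ⊥bis P3·P0 via (55.82,34.54): [(0, 0) (36.798, 0) (73, 65.7353) (73, 93) (0, 93)]  |A|=5599.125
3. ⊥bis P3·P1 via (35.905,41.38): [(23.9435, 0) (36.798, 0) (73, 65.7353) (73, 93) (50.8265, 93)]  |A|=2122.3189
4. ⊥bis P3·P2 via (57.905,20.3): [(26.3774, 8.4199) (45.3781, 15.5797) (73, 65.7353) (73, 93) (50.8265, 93)]  |A|=1950.9059
5. canonical 5-gon: [(26.3774, 8.4199) (45.3781, 15.5797) (73, 65.7353) (73, 93) (50.8265, 93)]
6. shoelace: 1950.9059

Area of P3's cell: 1950.9059 (5 vertices)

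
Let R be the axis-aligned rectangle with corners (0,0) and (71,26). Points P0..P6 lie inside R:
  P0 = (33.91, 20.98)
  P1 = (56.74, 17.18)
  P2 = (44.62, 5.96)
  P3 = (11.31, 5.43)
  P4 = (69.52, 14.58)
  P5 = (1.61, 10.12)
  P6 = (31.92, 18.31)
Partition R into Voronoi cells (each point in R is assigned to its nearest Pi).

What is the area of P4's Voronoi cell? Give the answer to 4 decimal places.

Area of P4's cell: 219.3743

1. box [0,71]×[0,26]: [(0, 0) (71, 0) (71, 26) (0, 26)]
2. ⊥bis P4·P0 via (51.715,17.78): [(48.5195, 0) (71, 0) (71, 26) (53.1923, 26)]  |A|=523.7462
3. ⊥bis P4·P1 via (63.13,15.88): [(59.8993, 0) (71, 0) (71, 26) (65.1888, 26)]  |A|=219.8538
4. ⊥bis P4·P2 via (57.07,10.27): [(60.168, 1.3209) (60.6253, 0) (71, 0) (71, 26) (65.1888, 26)]  |A|=219.3743
5. ⊥bis P4·P3 via (40.415,10.005): [(60.168, 1.3209) (60.6253, 0) (71, 0) (71, 26) (65.1888, 26)]  |A|=219.3743
6. ⊥bis P4·P5 via (35.565,12.35): [(60.168, 1.3209) (60.6253, 0) (71, 0) (71, 26) (65.1888, 26)]  |A|=219.3743
7. ⊥bis P4·P6 via (50.72,16.445): [(60.168, 1.3209) (60.6253, 0) (71, 0) (71, 26) (65.1888, 26)]  |A|=219.3743
8. canonical 5-gon: [(60.168, 1.3209) (60.6253, 0) (71, 0) (71, 26) (65.1888, 26)]
9. shoelace: 219.3743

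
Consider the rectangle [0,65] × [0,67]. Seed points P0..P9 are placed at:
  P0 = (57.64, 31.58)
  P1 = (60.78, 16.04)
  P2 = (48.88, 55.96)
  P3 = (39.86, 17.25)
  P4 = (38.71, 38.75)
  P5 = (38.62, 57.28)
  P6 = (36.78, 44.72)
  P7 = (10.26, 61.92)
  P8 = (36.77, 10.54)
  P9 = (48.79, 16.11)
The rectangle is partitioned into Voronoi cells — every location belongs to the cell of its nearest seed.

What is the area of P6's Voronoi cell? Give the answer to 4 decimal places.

Area of P6's cell: 344.9894

1. box [0,65]×[0,67]: [(0, 0) (65, 0) (65, 67) (0, 67)]
2. ⊥bis P6·P0 via (47.21,38.15): [(0, 0) (23.1788, 0) (65, 66.392) (65, 67) (0, 67)]  |A|=2966.7039
3. ⊥bis P6·P1 via (48.78,30.38): [(0, 0) (12.4759, 0) (35.1095, 18.9403) (65, 66.392) (65, 67) (0, 67)]  |A|=2865.3461
4. ⊥bis P6·P2 via (42.83,50.34): [(0, 0) (12.4759, 0) (35.1095, 18.9403) (50.0159, 42.6043) (27.3541, 67) (0, 67)]  |A|=2401.5923
5. ⊥bis P6·P3 via (38.32,30.985): [(0, 26.6885) (43.0293, 31.513) (50.0159, 42.6043) (27.3541, 67) (0, 67)]  |A|=1563.5406
6. ⊥bis P6·P4 via (37.745,41.735): [(0, 29.5327) (47.8029, 44.9866) (27.3541, 67) (0, 67)]  |A|=1196.603
7. ⊥bis P6·P5 via (37.7,51): [(0, 56.5229) (0, 29.5327) (47.8029, 44.9866) (42.9284, 50.2341)]  |A|=742.4123
8. ⊥bis P6·P7 via (23.52,53.32): [(23.3763, 53.0984) (10.2392, 32.8428) (47.8029, 44.9866) (42.9284, 50.2341)]  |A|=344.9894
9. ⊥bis P6·P8 via (36.775,27.63): [(23.3763, 53.0984) (10.2392, 32.8428) (47.8029, 44.9866) (42.9284, 50.2341)]  |A|=344.9894
10. ⊥bis P6·P9 via (42.785,30.415): [(23.3763, 53.0984) (10.2392, 32.8428) (47.8029, 44.9866) (42.9284, 50.2341)]  |A|=344.9894
11. canonical 4-gon: [(23.3763, 53.0984) (10.2392, 32.8428) (47.8029, 44.9866) (42.9284, 50.2341)]
12. shoelace: 344.9894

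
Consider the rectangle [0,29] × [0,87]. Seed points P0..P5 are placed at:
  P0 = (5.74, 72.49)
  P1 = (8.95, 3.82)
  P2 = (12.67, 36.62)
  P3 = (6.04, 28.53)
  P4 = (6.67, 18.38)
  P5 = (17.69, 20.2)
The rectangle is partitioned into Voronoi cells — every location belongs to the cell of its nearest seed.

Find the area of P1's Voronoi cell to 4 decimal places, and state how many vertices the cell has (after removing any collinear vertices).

Area of P1's cell: 268.1752 (5 vertices)

1. box [0,29]×[0,87]: [(0, 0) (29, 0) (29, 87) (0, 87)]
2. ⊥bis P1·P0 via (7.345,38.155): [(0, 37.8117) (0, 0) (29, 0) (29, 39.1673)]  |A|=1116.1944
3. ⊥bis P1·P2 via (10.81,20.22): [(0, 21.446) (0, 0) (29, 0) (29, 18.157)]  |A|=574.2435
4. ⊥bis P1·P3 via (7.495,16.175): [(26.6184, 18.4271) (0, 15.2923) (0, 0) (29, 0) (29, 18.157)]  |A|=492.343
5. ⊥bis P1·P4 via (7.81,11.1): [(0, 9.877) (0, 0) (29, 0) (29, 14.4182)]  |A|=352.2807
6. ⊥bis P1·P5 via (13.32,12.01): [(13.3883, 11.9735) (0, 9.877) (0, 0) (29, 0) (29, 3.6435)]  |A|=268.1752
7. canonical 5-gon: [(13.3883, 11.9735) (0, 9.877) (0, 0) (29, 0) (29, 3.6435)]
8. shoelace: 268.1752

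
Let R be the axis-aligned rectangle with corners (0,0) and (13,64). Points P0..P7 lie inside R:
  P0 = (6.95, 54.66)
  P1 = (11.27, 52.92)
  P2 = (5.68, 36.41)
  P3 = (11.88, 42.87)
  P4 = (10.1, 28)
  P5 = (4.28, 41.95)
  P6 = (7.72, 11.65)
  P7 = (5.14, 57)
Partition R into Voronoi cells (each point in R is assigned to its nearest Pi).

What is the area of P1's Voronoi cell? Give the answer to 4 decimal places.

Area of P1's cell: 48.3536

1. box [0,13]×[0,64]: [(0, 0) (13, 0) (13, 64) (0, 64)]
2. ⊥bis P1·P0 via (9.11,53.79): [(0, 31.1721) (0, 0) (13, 0) (13, 63.4479)]  |A|=615.03
3. ⊥bis P1·P2 via (8.475,44.665): [(5.7995, 45.5709) (13, 43.1329) (13, 63.4479)]  |A|=73.139
4. ⊥bis P1·P3 via (11.575,47.895): [(6.6144, 47.5939) (13, 47.9815) (13, 63.4479)]  |A|=49.3816
5. ⊥bis P1·P4 via (10.685,40.46): [(6.6144, 47.5939) (13, 47.9815) (13, 63.4479)]  |A|=49.3816
6. ⊥bis P1·P5 via (7.775,47.435): [(6.8005, 48.056) (7.4464, 47.6444) (13, 47.9815) (13, 63.4479)]  |A|=49.1941
7. ⊥bis P1·P6 via (9.495,32.285): [(6.8005, 48.056) (7.4464, 47.6444) (13, 47.9815) (13, 63.4479)]  |A|=49.1941
8. ⊥bis P1·P7 via (8.205,54.96): [(11.6905, 60.1968) (6.8005, 48.056) (7.4464, 47.6444) (13, 47.9815) (13, 62.1643)]  |A|=48.3536
9. canonical 5-gon: [(11.6905, 60.1968) (6.8005, 48.056) (7.4464, 47.6444) (13, 47.9815) (13, 62.1643)]
10. shoelace: 48.3536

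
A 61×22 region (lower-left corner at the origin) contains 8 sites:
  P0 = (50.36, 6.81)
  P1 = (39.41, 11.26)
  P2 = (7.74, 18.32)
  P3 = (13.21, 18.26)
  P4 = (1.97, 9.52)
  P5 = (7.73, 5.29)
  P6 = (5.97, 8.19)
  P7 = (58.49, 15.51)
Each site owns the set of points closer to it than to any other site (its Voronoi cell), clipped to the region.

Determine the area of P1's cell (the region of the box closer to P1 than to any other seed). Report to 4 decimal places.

Area of P1's cell: 432.1915

1. box [0,61]×[0,22]: [(0, 0) (61, 0) (61, 22) (0, 22)]
2. ⊥bis P1·P0 via (44.885,9.035): [(0, 0) (41.2132, 0) (50.1539, 22) (0, 22)]  |A|=1005.0384
3. ⊥bis P1·P2 via (23.575,14.79): [(20.278, 0) (41.2132, 0) (50.1539, 22) (25.1823, 22)]  |A|=504.9758
4. ⊥bis P1·P3 via (26.31,14.76): [(22.3665, 0) (41.2132, 0) (50.1539, 22) (28.2444, 22)]  |A|=448.3191
5. ⊥bis P1·P4 via (20.69,10.39): [(22.3665, 0) (41.2132, 0) (50.1539, 22) (28.2444, 22)]  |A|=448.3191
6. ⊥bis P1·P5 via (23.57,8.275): [(23.9867, 6.064) (25.1294, 0) (41.2132, 0) (50.1539, 22) (28.2444, 22)]  |A|=439.9419
7. ⊥bis P1·P6 via (22.69,9.725): [(23.9867, 6.064) (25.1294, 0) (41.2132, 0) (50.1539, 22) (28.2444, 22)]  |A|=439.9419
8. ⊥bis P1·P7 via (48.95,13.385): [(23.9867, 6.064) (25.1294, 0) (41.2132, 0) (48.1367, 17.0363) (47.031, 22) (28.2444, 22)]  |A|=432.1915
9. canonical 6-gon: [(23.9867, 6.064) (25.1294, 0) (41.2132, 0) (48.1367, 17.0363) (47.031, 22) (28.2444, 22)]
10. shoelace: 432.1915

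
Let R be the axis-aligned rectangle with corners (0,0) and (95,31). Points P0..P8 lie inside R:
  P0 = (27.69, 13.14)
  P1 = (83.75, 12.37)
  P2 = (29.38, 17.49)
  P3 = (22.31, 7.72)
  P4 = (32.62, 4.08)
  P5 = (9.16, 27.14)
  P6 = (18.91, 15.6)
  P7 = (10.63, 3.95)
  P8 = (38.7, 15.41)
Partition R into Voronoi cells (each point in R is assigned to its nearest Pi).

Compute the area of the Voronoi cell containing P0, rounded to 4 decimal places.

Area of P0's cell: 61.5383

1. box [0,95]×[0,31]: [(0, 0) (95, 0) (95, 31) (0, 31)]
2. ⊥bis P0·P1 via (55.72,12.755): [(0, 0) (55.5448, 0) (55.9706, 31) (0, 31)]  |A|=1728.4888
3. ⊥bis P0·P2 via (28.535,15.315): [(0, 26.401) (0, 0) (55.5448, 0) (55.6107, 4.7959)]  |A|=867.284
4. ⊥bis P0·P3 via (25,10.43): [(14.6404, 20.7131) (35.5075, 0) (55.5448, 0) (55.6107, 4.7959)]  |A|=306.2869
5. ⊥bis P0·P4 via (30.155,8.61): [(36.6693, 12.1548) (14.6404, 20.7131) (28.0096, 7.4426)]  |A|=88.9584
6. ⊥bis P0·P5 via (18.425,20.14): [(36.6693, 12.1548) (17.901, 19.4464) (17.0505, 18.3208) (28.0096, 7.4426)]  |A|=86.5848
7. ⊥bis P0·P6 via (23.3,14.37): [(36.6693, 12.1548) (24.0527, 17.0564) (22.8062, 12.6076) (28.0096, 7.4426)]  |A|=65.7428
8. ⊥bis P0·P7 via (19.16,8.545): [(36.6693, 12.1548) (24.0527, 17.0564) (22.8062, 12.6076) (28.0096, 7.4426)]  |A|=65.7428
9. ⊥bis P0·P8 via (33.195,14.275): [(33.9385, 10.6688) (33.3677, 13.4375) (24.0527, 17.0564) (22.8062, 12.6076) (28.0096, 7.4426)]  |A|=61.5383
10. canonical 5-gon: [(33.9385, 10.6688) (33.3677, 13.4375) (24.0527, 17.0564) (22.8062, 12.6076) (28.0096, 7.4426)]
11. shoelace: 61.5383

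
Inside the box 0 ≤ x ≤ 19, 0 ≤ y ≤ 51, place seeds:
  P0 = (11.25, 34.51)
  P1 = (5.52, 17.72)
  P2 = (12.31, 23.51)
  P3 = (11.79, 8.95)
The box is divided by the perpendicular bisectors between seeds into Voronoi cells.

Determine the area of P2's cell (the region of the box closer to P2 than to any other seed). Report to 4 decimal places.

1. box [0,19]×[0,51]: [(0, 0) (19, 0) (19, 51) (0, 51)]
2. ⊥bis P2·P0 via (11.78,29.01): [(0, 27.8748) (0, 0) (19, 0) (19, 29.7057)]  |A|=547.0155
3. ⊥bis P2·P1 via (8.915,20.615): [(2.5175, 28.1174) (19, 8.7882) (19, 29.7057)]  |A|=172.3868
4. ⊥bis P2·P3 via (12.05,16.23): [(2.5175, 28.1174) (12.6732, 16.2077) (19, 15.9818) (19, 29.7057)]  |A|=149.6305
5. canonical 4-gon: [(2.5175, 28.1174) (12.6732, 16.2077) (19, 15.9818) (19, 29.7057)]
6. shoelace: 149.6305

Area of P2's cell: 149.6305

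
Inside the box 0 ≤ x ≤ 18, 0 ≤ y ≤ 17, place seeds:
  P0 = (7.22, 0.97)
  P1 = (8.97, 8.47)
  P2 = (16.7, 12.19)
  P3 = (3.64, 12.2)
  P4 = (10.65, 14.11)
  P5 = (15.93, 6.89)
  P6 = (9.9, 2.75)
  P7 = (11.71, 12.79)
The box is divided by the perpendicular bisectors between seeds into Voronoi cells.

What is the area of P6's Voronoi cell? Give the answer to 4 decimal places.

Area of P6's cell: 35.5137

1. box [0,18]×[0,17]: [(0, 0) (18, 0) (18, 17) (0, 17)]
2. ⊥bis P6·P0 via (8.56,1.86): [(0, 14.7481) (9.7954, 0) (18, 0) (18, 17) (0, 17)]  |A|=233.7685
3. ⊥bis P6·P1 via (9.435,5.61): [(6.3974, 5.1161) (9.7954, 0) (18, 0) (18, 7.0026)]  |A|=61.612
4. ⊥bis P6·P2 via (13.3,7.47): [(14.6949, 6.4652) (6.3974, 5.1161) (9.7954, 0) (18, 0) (18, 4.0844)]  |A|=56.7896
5. ⊥bis P6·P3 via (6.77,7.475): [(14.6949, 6.4652) (6.3974, 5.1161) (9.7954, 0) (18, 0) (18, 4.0844)]  |A|=56.7896
6. ⊥bis P6·P4 via (10.275,8.43): [(14.6949, 6.4652) (6.3974, 5.1161) (9.7954, 0) (18, 0) (18, 4.0844)]  |A|=56.7896
7. ⊥bis P6·P5 via (12.915,4.82): [(12.0776, 6.0397) (6.3974, 5.1161) (9.7954, 0) (16.2243, 0)]  |A|=35.5137
8. ⊥bis P6·P7 via (10.805,7.77): [(12.0776, 6.0397) (6.3974, 5.1161) (9.7954, 0) (16.2243, 0)]  |A|=35.5137
9. canonical 4-gon: [(12.0776, 6.0397) (6.3974, 5.1161) (9.7954, 0) (16.2243, 0)]
10. shoelace: 35.5137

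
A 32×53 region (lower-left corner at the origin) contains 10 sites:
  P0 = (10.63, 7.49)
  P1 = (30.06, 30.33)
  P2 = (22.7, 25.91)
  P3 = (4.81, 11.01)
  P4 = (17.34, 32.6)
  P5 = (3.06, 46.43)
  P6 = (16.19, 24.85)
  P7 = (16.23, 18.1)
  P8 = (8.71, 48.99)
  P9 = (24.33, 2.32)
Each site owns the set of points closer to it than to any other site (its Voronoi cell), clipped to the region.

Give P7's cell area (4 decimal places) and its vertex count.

Area of P7's cell: 155.0130 (5 vertices)

1. box [0,32]×[0,53]: [(0, 0) (32, 0) (32, 53) (0, 53)]
2. ⊥bis P7·P0 via (13.43,12.795): [(0, 19.8834) (32, 2.9937) (32, 53) (0, 53)]  |A|=1329.9666
3. ⊥bis P7·P1 via (23.145,24.215): [(0, 50.388) (0, 19.8834) (32, 2.9937) (32, 14.2015)]  |A|=667.3986
4. ⊥bis P7·P2 via (19.465,22.005): [(0, 38.1303) (0, 19.8834) (32, 2.9937) (32, 11.6207)]  |A|=429.9824
5. ⊥bis P7·P3 via (10.52,14.555): [(0, 38.1303) (0, 31.4998) (10.7269, 14.2217) (32, 2.9937) (32, 11.6207)]  |A|=367.6784
6. ⊥bis P7·P4 via (16.785,25.35): [(15.289, 25.4645) (3.171, 26.3922) (10.7269, 14.2217) (32, 2.9937) (32, 11.6207)]  |A|=287.5154
7. ⊥bis P7·P5 via (9.645,32.265): [(15.289, 25.4645) (3.171, 26.3922) (10.7269, 14.2217) (32, 2.9937) (32, 11.6207)]  |A|=287.5154
8. ⊥bis P7·P6 via (16.21,21.475): [(20.0771, 21.4979) (6.2604, 21.416) (10.7269, 14.2217) (32, 2.9937) (32, 11.6207)]  |A|=231.1992
9. ⊥bis P7·P8 via (12.47,33.545): [(20.0771, 21.4979) (6.2604, 21.416) (10.7269, 14.2217) (32, 2.9937) (32, 11.6207)]  |A|=231.1992
10. ⊥bis P7·P9 via (20.28,10.21): [(28.5677, 14.4641) (20.0771, 21.4979) (6.2604, 21.416) (10.7269, 14.2217) (19.2902, 9.7019)]  |A|=155.013
11. canonical 5-gon: [(28.5677, 14.4641) (20.0771, 21.4979) (6.2604, 21.416) (10.7269, 14.2217) (19.2902, 9.7019)]
12. shoelace: 155.013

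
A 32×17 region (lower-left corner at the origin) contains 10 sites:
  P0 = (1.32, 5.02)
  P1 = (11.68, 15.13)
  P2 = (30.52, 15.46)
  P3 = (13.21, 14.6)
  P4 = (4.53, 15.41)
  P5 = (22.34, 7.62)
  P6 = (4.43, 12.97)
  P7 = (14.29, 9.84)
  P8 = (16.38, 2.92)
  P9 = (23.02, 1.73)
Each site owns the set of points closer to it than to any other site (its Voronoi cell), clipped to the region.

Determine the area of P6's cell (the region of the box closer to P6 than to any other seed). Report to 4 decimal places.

1. box [0,32]×[0,17]: [(0, 0) (32, 0) (32, 17) (0, 17)]
2. ⊥bis P6·P0 via (2.875,8.995): [(0, 10.1197) (25.8686, 0) (32, 0) (32, 17) (0, 17)]  |A|=413.1087
3. ⊥bis P6·P1 via (8.055,14.05): [(0, 10.1197) (10.4431, 6.0344) (7.1761, 17) (0, 17)]  |A|=75.271
4. ⊥bis P6·P2 via (17.475,14.215): [(0, 10.1197) (10.4431, 6.0344) (7.1761, 17) (0, 17)]  |A|=75.271
5. ⊥bis P6·P3 via (8.82,13.785): [(0, 10.1197) (10.2445, 6.1121) (9.9543, 7.6749) (7.1761, 17) (0, 17)]  |A|=75.1271
6. ⊥bis P6·P4 via (4.48,14.19): [(0, 14.3736) (0, 10.1197) (10.2445, 6.1121) (9.9543, 7.6749) (8.057, 14.0434)]  |A|=53.9383
7. ⊥bis P6·P5 via (13.385,10.295): [(0, 14.3736) (0, 10.1197) (10.2445, 6.1121) (9.9543, 7.6749) (8.057, 14.0434)]  |A|=53.9383
8. ⊥bis P6·P7 via (9.36,11.405): [(0, 14.3736) (0, 10.1197) (7.9631, 7.0046) (9.0933, 10.5649) (8.057, 14.0434)]  |A|=49.1192
9. ⊥bis P6·P8 via (10.405,7.945): [(0, 14.3736) (0, 10.1197) (7.9631, 7.0046) (9.0933, 10.5649) (8.057, 14.0434)]  |A|=49.1192
10. ⊥bis P6·P9 via (13.725,7.35): [(0, 14.3736) (0, 10.1197) (7.9631, 7.0046) (9.0933, 10.5649) (8.057, 14.0434)]  |A|=49.1192
11. canonical 5-gon: [(0, 14.3736) (0, 10.1197) (7.9631, 7.0046) (9.0933, 10.5649) (8.057, 14.0434)]
12. shoelace: 49.1192

Area of P6's cell: 49.1192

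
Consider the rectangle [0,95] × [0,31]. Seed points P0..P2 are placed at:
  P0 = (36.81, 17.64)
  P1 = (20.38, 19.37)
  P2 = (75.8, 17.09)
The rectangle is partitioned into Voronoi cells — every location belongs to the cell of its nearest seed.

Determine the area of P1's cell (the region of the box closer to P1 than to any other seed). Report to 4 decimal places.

Area of P1's cell: 876.6362

1. box [0,95]×[0,31]: [(0, 0) (95, 0) (95, 31) (0, 31)]
2. ⊥bis P1·P0 via (28.595,18.505): [(0, 0) (26.6465, 0) (29.9107, 31) (0, 31)]  |A|=876.6362
3. ⊥bis P1·P2 via (48.09,18.23): [(0, 0) (26.6465, 0) (29.9107, 31) (0, 31)]  |A|=876.6362
4. canonical 4-gon: [(0, 0) (26.6465, 0) (29.9107, 31) (0, 31)]
5. shoelace: 876.6362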